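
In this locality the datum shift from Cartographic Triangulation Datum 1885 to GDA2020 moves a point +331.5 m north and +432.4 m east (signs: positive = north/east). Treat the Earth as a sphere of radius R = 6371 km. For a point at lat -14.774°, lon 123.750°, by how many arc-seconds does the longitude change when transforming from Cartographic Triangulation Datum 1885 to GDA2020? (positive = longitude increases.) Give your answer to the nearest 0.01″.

At latitude -14.774°, cos φ = 0.966939.
One radian of longitude at latitude φ spans R cos φ, so Δλ = ΔE / (R cos φ) = 432.4 / (6371000 × 0.966939) = 7.0191e-05 rad = 14.478″.

Δλ = 14.48″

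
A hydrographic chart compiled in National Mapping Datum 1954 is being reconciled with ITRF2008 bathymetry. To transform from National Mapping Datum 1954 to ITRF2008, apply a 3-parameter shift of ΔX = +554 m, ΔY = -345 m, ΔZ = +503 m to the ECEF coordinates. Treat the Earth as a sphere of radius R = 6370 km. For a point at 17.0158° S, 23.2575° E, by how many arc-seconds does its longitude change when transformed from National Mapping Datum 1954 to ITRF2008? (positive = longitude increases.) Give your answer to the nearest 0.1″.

sin φ = -0.292635, cos φ = 0.956224, sin λ = 0.394864, cos λ = 0.918740.
East component: ΔE = −sin λ·ΔX + cos λ·ΔY = −(0.394864)(554) + (0.918740)(-345) = -535.72 m.
1° of latitude spans πR/180 = 111177 m; at latitude φ, 1° of longitude spans that × cos φ = 106310.6 m, so Δλ = -535.72 / 106310.6 × 3600 = -18.141″.

Δλ = -18.1″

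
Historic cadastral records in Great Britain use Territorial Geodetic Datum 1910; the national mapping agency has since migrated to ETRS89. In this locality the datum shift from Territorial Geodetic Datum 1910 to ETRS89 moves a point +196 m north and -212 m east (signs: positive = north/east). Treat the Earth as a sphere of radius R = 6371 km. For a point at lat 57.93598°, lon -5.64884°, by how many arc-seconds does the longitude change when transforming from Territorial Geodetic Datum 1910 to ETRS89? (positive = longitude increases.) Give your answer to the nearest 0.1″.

Δλ = -12.9″

At latitude 57.93598°, cos φ = 0.530867.
One radian of longitude at latitude φ spans R cos φ, so Δλ = ΔE / (R cos φ) = -212.0 / (6371000 × 0.530867) = -6.2682e-05 rad = -12.929″.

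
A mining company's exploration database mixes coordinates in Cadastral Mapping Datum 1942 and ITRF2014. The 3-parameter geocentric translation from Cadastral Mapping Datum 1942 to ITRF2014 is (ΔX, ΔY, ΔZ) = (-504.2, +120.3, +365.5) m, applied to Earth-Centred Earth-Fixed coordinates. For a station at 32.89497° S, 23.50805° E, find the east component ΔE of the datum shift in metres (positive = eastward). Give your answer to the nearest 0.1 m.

ΔE = 311.4 m

The local east axis at (φ, λ) is (−sin λ, cos λ, 0), so ΔE = −sin(23.50805°)·(-504.2) + cos(23.50805°)·120.3 = 311.43 m.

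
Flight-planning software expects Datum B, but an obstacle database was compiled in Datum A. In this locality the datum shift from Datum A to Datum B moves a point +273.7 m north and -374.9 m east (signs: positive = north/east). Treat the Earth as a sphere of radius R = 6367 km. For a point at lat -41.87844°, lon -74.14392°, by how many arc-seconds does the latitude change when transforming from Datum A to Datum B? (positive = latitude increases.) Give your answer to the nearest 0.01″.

Δφ = 8.87″

On a sphere of radius R, 1 rad of latitude = R, so Δφ = ΔN / R = 273.7 / 6367000 = 4.2987e-05 rad = 8.867″.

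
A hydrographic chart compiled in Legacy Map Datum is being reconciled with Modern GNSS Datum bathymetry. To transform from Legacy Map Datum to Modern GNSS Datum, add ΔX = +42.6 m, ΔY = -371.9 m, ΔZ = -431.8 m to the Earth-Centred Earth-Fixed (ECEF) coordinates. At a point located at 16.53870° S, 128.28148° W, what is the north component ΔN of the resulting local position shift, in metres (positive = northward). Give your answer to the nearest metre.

ΔN = -338 m

At φ = -16.53870°, λ = -128.28148°: sin φ = -0.284663, cos φ = 0.958628, sin λ = -0.784977, cos λ = -0.619525.
ΔN = −sin φ cos λ·ΔX − sin φ sin λ·ΔY + cos φ·ΔZ = −(-0.284663)(-0.619525)(42.6) − (-0.284663)(-0.784977)(-371.9) + (0.958628)(-431.8) = -338.35 m.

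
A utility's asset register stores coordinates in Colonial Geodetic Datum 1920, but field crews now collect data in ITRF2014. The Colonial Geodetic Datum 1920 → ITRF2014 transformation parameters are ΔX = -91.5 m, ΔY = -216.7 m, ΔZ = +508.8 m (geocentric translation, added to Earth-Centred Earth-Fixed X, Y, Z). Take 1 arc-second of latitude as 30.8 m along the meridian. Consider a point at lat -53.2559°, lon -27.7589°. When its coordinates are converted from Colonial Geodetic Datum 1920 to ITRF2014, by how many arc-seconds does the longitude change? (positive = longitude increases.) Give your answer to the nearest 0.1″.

sin φ = -0.801315, cos φ = 0.598242, sin λ = -0.465752, cos λ = 0.884915.
East component: ΔE = −sin λ·ΔX + cos λ·ΔY = −(-0.465752)(-91.5) + (0.884915)(-216.7) = -234.38 m.
1° of latitude spans 3600 × 30.80 = 110880 m; at latitude φ, 1° of longitude spans that × cos φ = 66333.1 m, so Δλ = -234.38 / 66333.1 × 3600 = -12.720″.

Δλ = -12.7″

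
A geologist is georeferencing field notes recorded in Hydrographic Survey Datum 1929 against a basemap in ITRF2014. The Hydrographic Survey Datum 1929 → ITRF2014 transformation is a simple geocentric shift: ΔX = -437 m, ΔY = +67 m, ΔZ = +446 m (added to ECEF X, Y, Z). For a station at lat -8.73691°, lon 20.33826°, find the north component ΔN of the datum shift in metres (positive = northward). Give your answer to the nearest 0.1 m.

ΔN = 382.1 m

At φ = -8.73691°, λ = 20.33826°: sin φ = -0.151898, cos φ = 0.988396, sin λ = 0.347562, cos λ = 0.937657.
ΔN = −sin φ cos λ·ΔX − sin φ sin λ·ΔY + cos φ·ΔZ = −(-0.151898)(0.937657)(-437) − (-0.151898)(0.347562)(67) + (0.988396)(446) = 382.12 m.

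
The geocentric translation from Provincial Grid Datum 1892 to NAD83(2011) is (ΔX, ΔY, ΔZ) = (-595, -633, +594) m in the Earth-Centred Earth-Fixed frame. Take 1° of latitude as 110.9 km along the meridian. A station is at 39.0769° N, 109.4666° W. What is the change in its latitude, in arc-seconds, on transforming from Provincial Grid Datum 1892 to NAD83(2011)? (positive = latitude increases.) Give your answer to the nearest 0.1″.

Δφ = -1.3″

sin φ = 0.630363, cos φ = 0.776301, sin λ = -0.942836, cos λ = -0.333257.
North component: ΔN = −sin φ cos λ·ΔX − sin φ sin λ·ΔY + cos φ·ΔZ = −(0.630363)(-0.333257)(-595) − (0.630363)(-0.942836)(-633) + (0.776301)(594) = -40.08 m.
1° of latitude spans 110900 m, so Δφ = -40.08 / 110900 × 3600 = -1.301″.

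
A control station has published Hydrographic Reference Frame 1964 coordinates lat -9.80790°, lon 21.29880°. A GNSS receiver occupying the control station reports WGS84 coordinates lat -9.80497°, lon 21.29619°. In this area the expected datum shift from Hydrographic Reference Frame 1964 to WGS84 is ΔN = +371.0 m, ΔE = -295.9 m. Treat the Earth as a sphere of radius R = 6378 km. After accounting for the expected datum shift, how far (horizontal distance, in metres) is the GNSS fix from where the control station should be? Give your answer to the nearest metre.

Observed coordinate differences: Δφ = +0.00293°, Δλ = -0.00261°.
Converting to metres (1° lat = 111317 m, cos φ = 0.985384): observed ΔN = 326.2 m, observed ΔE = -286.3 m.
Subtracting the expected shift leaves a residual of 326.2 − (371.0) = -44.8 m north and -286.3 − (-295.9) = 9.6 m east.
Residual distance = √((-44.8)² + 9.6²) = 45.9 m.

46 m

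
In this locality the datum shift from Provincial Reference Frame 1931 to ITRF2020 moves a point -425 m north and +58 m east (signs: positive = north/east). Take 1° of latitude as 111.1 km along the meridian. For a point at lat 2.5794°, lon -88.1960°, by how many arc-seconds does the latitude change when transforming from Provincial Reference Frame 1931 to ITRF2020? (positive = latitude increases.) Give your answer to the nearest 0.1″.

1° of latitude = 111.1 km, so Δφ = -425.0 / 111100 = -0.0038254° = -13.771″.

Δφ = -13.8″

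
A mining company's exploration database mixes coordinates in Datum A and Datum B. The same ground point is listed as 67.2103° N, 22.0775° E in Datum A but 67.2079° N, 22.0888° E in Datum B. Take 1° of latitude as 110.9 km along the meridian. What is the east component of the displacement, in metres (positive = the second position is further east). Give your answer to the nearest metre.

Δφ = 67.2079° − 67.2103° = -0.0024°; Δλ = 22.0888° − 22.0775° = +0.0113°.
ΔN = Δφ × 110900 = -266.2 m; ΔE = Δλ × 110900 × cos(67.2103°) = +0.0113 × 110900 × 0.387350 = 485.4 m.

ΔE = 485 m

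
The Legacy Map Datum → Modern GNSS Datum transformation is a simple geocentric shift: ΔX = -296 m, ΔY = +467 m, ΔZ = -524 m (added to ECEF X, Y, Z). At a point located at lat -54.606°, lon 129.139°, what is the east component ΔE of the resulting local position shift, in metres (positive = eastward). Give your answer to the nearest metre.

At φ = -54.606°, λ = 129.139°: sin φ = -0.815188, cos φ = 0.579196, sin λ = 0.775617, cos λ = -0.631204.
ΔE = −sin λ·ΔX + cos λ·ΔY = −(0.775617)·(-296) + (-0.631204)·(467) = -65.19 m.

ΔE = -65 m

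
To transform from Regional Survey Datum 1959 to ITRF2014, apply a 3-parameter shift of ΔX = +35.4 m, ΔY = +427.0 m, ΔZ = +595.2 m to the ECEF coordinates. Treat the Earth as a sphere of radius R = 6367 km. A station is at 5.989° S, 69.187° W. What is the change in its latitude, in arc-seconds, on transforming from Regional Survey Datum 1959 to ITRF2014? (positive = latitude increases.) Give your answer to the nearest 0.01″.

Δφ = 17.87″

sin φ = -0.104338, cos φ = 0.994542, sin λ = -0.934745, cos λ = 0.355319.
North component: ΔN = −sin φ cos λ·ΔX − sin φ sin λ·ΔY + cos φ·ΔZ = −(-0.104338)(0.355319)(35.4) − (-0.104338)(-0.934745)(427.0) + (0.994542)(595.2) = 551.62 m.
1° of latitude spans πR/180 = 111125 m, so Δφ = 551.62 / 111125 × 3600 = 17.870″.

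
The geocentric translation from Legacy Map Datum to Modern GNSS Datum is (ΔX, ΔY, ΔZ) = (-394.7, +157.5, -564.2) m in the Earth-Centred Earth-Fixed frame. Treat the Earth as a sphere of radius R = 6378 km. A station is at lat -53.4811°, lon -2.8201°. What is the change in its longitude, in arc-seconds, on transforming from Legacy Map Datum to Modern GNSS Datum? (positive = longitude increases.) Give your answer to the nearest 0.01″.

sin φ = -0.803661, cos φ = 0.595088, sin λ = -0.049200, cos λ = 0.998789.
East component: ΔE = −sin λ·ΔX + cos λ·ΔY = −(-0.049200)(-394.7) + (0.998789)(157.5) = 137.89 m.
1° of latitude spans πR/180 = 111317 m; at latitude φ, 1° of longitude spans that × cos φ = 66243.5 m, so Δλ = 137.89 / 66243.5 × 3600 = 7.494″.

Δλ = 7.49″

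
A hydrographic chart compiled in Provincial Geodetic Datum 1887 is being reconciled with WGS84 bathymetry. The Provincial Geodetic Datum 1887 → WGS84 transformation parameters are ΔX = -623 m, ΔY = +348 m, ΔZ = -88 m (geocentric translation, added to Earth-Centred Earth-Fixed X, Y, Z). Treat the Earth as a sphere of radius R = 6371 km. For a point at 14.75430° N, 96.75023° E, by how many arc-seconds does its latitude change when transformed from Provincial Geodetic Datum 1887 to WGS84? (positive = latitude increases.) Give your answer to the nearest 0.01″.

Δφ = -6.21″

sin φ = 0.254675, cos φ = 0.967027, sin λ = 0.993068, cos λ = -0.117541.
North component: ΔN = −sin φ cos λ·ΔX − sin φ sin λ·ΔY + cos φ·ΔZ = −(0.254675)(-0.117541)(-623) − (0.254675)(0.993068)(348) + (0.967027)(-88) = -191.76 m.
1° of latitude spans πR/180 = 111195 m, so Δφ = -191.76 / 111195 × 3600 = -6.208″.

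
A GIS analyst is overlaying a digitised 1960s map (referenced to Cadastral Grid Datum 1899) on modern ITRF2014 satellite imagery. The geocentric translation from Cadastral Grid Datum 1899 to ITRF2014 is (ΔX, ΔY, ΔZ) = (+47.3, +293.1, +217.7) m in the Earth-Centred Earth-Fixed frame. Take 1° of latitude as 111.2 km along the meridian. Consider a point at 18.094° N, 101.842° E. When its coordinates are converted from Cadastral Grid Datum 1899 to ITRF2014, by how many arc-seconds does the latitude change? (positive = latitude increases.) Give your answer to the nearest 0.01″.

Δφ = 3.91″

sin φ = 0.310577, cos φ = 0.950548, sin λ = 0.978717, cos λ = -0.205214.
North component: ΔN = −sin φ cos λ·ΔX − sin φ sin λ·ΔY + cos φ·ΔZ = −(0.310577)(-0.205214)(47.3) − (0.310577)(0.978717)(293.1) + (0.950548)(217.7) = 120.86 m.
1° of latitude spans 111200 m, so Δφ = 120.86 / 111200 × 3600 = 3.913″.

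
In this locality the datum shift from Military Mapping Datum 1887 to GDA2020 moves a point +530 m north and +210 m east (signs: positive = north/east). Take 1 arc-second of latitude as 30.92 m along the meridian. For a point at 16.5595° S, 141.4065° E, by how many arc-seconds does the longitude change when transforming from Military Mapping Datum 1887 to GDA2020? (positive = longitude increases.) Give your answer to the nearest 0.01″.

At latitude -16.5595°, cos φ = 0.958524.
1″ of longitude at this latitude = 30.92 × cos φ = 29.6376 m, so Δλ = 210.0 / 29.6376 = 7.086″.

Δλ = 7.09″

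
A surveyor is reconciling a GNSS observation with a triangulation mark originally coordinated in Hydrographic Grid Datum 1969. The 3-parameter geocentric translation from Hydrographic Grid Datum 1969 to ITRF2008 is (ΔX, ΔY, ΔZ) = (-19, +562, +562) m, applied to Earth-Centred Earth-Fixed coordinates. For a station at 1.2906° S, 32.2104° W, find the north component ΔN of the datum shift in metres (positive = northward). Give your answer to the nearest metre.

ΔN = 555 m

The local north axis is (−sin φ cos λ, −sin φ sin λ, cos φ), giving ΔN = -0.362 − 6.747 + 561.857 = 554.75 m.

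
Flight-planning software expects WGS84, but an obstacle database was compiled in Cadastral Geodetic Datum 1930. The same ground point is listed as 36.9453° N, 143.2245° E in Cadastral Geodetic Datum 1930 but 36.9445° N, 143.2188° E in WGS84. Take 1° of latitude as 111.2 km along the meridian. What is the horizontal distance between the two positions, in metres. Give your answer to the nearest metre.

514 m

Δφ = 36.9445° − 36.9453° = -0.0008°; Δλ = 143.2188° − 143.2245° = -0.0057°.
ΔN = Δφ × 111200 = -89.0 m; ΔE = Δλ × 111200 × cos(36.9453°) = -0.0057 × 111200 × 0.799210 = -506.6 m.
Distance = √(ΔE² + ΔN²) = √((-506.6)² + (-89.0)²) = 514.3 m.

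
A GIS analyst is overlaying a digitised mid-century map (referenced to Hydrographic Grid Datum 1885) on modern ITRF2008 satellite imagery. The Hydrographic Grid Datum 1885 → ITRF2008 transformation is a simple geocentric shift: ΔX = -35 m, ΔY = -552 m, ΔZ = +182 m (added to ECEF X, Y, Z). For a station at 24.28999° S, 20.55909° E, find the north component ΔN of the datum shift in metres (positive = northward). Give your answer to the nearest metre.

ΔN = 73 m

At φ = -24.28999°, λ = 20.55909°: sin φ = -0.411355, cos φ = 0.911475, sin λ = 0.351173, cos λ = 0.936311.
ΔN = −sin φ cos λ·ΔX − sin φ sin λ·ΔY + cos φ·ΔZ = −(-0.411355)(0.936311)(-35) − (-0.411355)(0.351173)(-552) + (0.911475)(182) = 72.67 m.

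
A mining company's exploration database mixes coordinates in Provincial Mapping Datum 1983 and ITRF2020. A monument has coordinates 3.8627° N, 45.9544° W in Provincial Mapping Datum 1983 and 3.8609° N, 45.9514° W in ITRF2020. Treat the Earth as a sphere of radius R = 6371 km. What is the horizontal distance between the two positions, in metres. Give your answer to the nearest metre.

Δφ = 3.8609° − 3.8627° = -0.0018°; Δλ = -45.9514° − -45.9544° = +0.0030°.
1° along a meridian = πR/180 = 111195 m.
ΔN = Δφ × 111195 = -200.2 m; ΔE = Δλ × 111195 × cos(3.8627°) = +0.0030 × 111195 × 0.997728 = 332.8 m.
Distance = √(ΔE² + ΔN²) = √(332.8² + (-200.2)²) = 388.4 m.

388 m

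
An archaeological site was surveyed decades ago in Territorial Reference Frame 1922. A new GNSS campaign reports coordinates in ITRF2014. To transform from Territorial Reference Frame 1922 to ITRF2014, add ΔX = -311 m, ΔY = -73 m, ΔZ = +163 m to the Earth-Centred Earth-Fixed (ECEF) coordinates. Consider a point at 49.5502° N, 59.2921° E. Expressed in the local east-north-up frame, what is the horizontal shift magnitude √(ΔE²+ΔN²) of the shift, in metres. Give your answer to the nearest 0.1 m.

358.1 m

The local east axis at (φ, λ) is (−sin λ, cos λ, 0), so ΔE = −sin(59.2921°)·(-311) + cos(59.2921°)·(-73) = 230.11 m.
The local north axis is (−sin φ cos λ, −sin φ sin λ, cos φ), giving ΔN = 120.855 + 47.762 + 105.751 = 274.37 m.
Horizontal magnitude = √(ΔE² + ΔN²) = √(230.11² + 274.37²) = 358.09 m.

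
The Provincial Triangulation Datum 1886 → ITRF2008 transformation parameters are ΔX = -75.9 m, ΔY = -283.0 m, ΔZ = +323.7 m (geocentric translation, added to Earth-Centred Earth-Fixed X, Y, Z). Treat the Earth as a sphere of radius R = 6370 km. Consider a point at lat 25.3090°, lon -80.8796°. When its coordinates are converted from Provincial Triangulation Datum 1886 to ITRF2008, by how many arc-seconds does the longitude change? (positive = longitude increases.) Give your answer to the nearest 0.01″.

Δλ = -4.29″

sin φ = 0.427500, cos φ = 0.904015, sin λ = -0.987357, cos λ = 0.158510.
East component: ΔE = −sin λ·ΔX + cos λ·ΔY = −(-0.987357)(-75.9) + (0.158510)(-283.0) = -119.80 m.
1° of latitude spans πR/180 = 111177 m; at latitude φ, 1° of longitude spans that × cos φ = 100506.1 m, so Δλ = -119.80 / 100506.1 × 3600 = -4.291″.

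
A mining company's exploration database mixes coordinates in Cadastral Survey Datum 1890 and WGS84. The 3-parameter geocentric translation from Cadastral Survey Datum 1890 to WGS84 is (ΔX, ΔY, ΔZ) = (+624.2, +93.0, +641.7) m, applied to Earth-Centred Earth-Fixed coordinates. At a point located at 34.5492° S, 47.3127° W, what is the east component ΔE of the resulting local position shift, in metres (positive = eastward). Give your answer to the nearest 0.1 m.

At φ = -34.5492°, λ = -47.3127°: sin φ = -0.567114, cos φ = 0.823640, sin λ = -0.735065, cos λ = 0.677997.
ΔE = −sin λ·ΔX + cos λ·ΔY = −(-0.735065)·(624.2) + (0.677997)·(93.0) = 521.88 m.

ΔE = 521.9 m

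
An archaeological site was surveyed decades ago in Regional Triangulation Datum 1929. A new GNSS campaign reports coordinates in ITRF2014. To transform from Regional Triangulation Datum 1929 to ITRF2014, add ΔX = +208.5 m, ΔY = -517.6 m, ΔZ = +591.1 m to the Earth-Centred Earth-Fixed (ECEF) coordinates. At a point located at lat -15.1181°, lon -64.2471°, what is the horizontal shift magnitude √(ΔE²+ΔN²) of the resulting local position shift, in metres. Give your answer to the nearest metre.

717 m

The local east axis at (φ, λ) is (−sin λ, cos λ, 0), so ΔE = −sin(-64.2471°)·208.5 + cos(-64.2471°)·(-517.6) = -37.10 m.
The local north axis is (−sin φ cos λ, −sin φ sin λ, cos φ), giving ΔN = 23.627 + 121.587 + 570.642 = 715.86 m.
Horizontal magnitude = √(ΔE² + ΔN²) = √((-37.10)² + 715.86²) = 716.82 m.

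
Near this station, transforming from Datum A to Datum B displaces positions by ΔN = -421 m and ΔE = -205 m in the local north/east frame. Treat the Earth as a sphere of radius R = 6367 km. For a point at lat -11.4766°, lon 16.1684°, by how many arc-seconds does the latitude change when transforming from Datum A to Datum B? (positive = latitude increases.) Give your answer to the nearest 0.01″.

Δφ = -13.64″

On a sphere of radius R, 1 rad of latitude = R, so Δφ = ΔN / R = -421.0 / 6367000 = -6.6122e-05 rad = -13.639″.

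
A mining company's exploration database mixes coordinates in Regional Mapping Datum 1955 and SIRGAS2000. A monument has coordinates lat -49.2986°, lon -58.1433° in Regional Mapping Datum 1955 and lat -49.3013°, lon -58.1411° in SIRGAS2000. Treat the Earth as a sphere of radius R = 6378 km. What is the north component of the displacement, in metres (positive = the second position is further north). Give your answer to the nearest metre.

ΔN = -301 m

Δφ = -49.3013° − -49.2986° = -0.0027°; Δλ = -58.1411° − -58.1433° = +0.0022°.
1° along a meridian = πR/180 = 111317 m.
ΔN = Δφ × 111317 = -300.6 m; ΔE = Δλ × 111317 × cos(-49.2986°) = +0.0022 × 111317 × 0.652117 = 159.7 m.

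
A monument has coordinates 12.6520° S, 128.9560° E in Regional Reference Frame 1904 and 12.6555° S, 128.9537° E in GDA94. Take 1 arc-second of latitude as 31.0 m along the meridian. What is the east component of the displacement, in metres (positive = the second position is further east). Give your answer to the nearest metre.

ΔE = -250 m

Δφ = -12.6555° − -12.6520° = -0.0035°; Δλ = 128.9537° − 128.9560° = -0.0023°.
1° of latitude = 3600 × 31.00 = 111600 m.
ΔN = Δφ × 111600 = -390.6 m; ΔE = Δλ × 111600 × cos(-12.6520°) = -0.0023 × 111600 × 0.975718 = -250.4 m.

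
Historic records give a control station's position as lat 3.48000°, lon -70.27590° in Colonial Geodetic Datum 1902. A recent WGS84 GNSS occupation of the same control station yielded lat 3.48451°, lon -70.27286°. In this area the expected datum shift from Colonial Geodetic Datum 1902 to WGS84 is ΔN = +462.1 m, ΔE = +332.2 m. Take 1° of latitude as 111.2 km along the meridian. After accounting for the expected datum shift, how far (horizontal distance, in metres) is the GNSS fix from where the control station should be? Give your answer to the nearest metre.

40 m

Observed coordinate differences: Δφ = +0.00451°, Δλ = +0.00304°.
Converting to metres (1° lat = 111200 m, cos φ = 0.998156): observed ΔN = 501.5 m, observed ΔE = 337.4 m.
Subtracting the expected shift leaves a residual of 501.5 − (462.1) = 39.4 m north and 337.4 − (332.2) = 5.2 m east.
Residual distance = √(39.4² + 5.2²) = 39.8 m.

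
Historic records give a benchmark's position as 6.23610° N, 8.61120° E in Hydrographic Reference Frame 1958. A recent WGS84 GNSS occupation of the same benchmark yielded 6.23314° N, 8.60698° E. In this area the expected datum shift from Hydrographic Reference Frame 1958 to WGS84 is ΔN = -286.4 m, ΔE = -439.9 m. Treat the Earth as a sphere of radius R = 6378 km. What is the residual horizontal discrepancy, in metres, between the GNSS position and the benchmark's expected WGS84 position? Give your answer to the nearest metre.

Observed coordinate differences: Δφ = -0.00296°, Δλ = -0.00422°.
Converting to metres (1° lat = 111317 m, cos φ = 0.994083): observed ΔN = -329.5 m, observed ΔE = -467.0 m.
Subtracting the expected shift leaves a residual of -329.5 − (-286.4) = -43.1 m north and -467.0 − (-439.9) = -27.1 m east.
Residual distance = √((-43.1)² + (-27.1)²) = 50.9 m.

51 m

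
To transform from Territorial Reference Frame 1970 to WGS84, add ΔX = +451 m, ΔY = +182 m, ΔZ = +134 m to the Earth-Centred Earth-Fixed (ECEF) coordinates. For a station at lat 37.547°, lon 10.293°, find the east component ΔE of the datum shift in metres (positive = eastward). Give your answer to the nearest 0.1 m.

The local east axis at (φ, λ) is (−sin λ, cos λ, 0), so ΔE = −sin(10.293°)·451 + cos(10.293°)·182 = 98.49 m.

ΔE = 98.5 m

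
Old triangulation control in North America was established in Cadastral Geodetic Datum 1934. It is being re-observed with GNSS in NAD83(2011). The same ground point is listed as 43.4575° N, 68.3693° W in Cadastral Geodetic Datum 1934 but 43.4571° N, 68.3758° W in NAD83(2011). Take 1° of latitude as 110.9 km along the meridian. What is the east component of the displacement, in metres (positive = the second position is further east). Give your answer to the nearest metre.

Δφ = 43.4571° − 43.4575° = -0.0004°; Δλ = -68.3758° − -68.3693° = -0.0065°.
ΔN = Δφ × 110900 = -44.4 m; ΔE = Δλ × 110900 × cos(43.4575°) = -0.0065 × 110900 × 0.725885 = -523.3 m.

ΔE = -523 m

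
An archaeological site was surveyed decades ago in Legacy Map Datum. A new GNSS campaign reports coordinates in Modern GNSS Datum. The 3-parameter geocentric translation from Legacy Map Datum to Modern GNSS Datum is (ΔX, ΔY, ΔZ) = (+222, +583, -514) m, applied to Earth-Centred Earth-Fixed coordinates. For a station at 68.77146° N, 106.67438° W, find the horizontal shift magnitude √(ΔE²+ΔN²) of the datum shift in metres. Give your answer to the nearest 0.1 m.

The local east axis at (φ, λ) is (−sin λ, cos λ, 0), so ΔE = −sin(-106.67438°)·222 + cos(-106.67438°)·583 = 45.38 m.
The local north axis is (−sin φ cos λ, −sin φ sin λ, cos φ), giving ΔN = 59.377 + 520.589 − 186.114 = 393.85 m.
Horizontal magnitude = √(ΔE² + ΔN²) = √(45.38² + 393.85²) = 396.46 m.

396.5 m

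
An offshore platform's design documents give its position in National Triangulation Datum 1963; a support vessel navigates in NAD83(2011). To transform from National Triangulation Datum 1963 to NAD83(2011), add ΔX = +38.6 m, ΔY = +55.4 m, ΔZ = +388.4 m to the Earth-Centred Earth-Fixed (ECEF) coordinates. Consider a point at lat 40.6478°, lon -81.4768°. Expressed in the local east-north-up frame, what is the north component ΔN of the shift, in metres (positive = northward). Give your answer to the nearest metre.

ΔN = 327 m

At φ = 40.6478°, λ = -81.4768°: sin φ = 0.651407, cos φ = 0.758728, sin λ = -0.988956, cos λ = 0.148210.
ΔN = −sin φ cos λ·ΔX − sin φ sin λ·ΔY + cos φ·ΔZ = −(0.651407)(0.148210)(38.6) − (0.651407)(-0.988956)(55.4) + (0.758728)(388.4) = 326.65 m.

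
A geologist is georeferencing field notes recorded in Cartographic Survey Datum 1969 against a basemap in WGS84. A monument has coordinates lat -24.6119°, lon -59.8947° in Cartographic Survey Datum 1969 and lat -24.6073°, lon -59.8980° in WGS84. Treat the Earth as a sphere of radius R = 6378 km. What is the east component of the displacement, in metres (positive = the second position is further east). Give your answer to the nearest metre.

ΔE = -334 m

Δφ = -24.6073° − -24.6119° = +0.0046°; Δλ = -59.8980° − -59.8947° = -0.0033°.
1° along a meridian = πR/180 = 111317 m.
ΔN = Δφ × 111317 = 512.1 m; ΔE = Δλ × 111317 × cos(-24.6119°) = -0.0033 × 111317 × 0.909150 = -334.0 m.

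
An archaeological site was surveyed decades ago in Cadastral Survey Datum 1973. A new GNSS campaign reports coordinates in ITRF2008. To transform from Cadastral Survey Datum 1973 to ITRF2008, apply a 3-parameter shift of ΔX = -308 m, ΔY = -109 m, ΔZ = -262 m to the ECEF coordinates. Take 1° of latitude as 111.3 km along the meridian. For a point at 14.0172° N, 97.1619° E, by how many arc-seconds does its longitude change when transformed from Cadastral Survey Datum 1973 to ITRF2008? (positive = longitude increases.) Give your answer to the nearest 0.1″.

sin φ = 0.242213, cos φ = 0.970223, sin λ = 0.992198, cos λ = -0.124673.
East component: ΔE = −sin λ·ΔX + cos λ·ΔY = −(0.992198)(-308) + (-0.124673)(-109) = 319.19 m.
1° of latitude spans 111300 m; at latitude φ, 1° of longitude spans that × cos φ = 107985.8 m, so Δλ = 319.19 / 107985.8 × 3600 = 10.641″.

Δλ = 10.6″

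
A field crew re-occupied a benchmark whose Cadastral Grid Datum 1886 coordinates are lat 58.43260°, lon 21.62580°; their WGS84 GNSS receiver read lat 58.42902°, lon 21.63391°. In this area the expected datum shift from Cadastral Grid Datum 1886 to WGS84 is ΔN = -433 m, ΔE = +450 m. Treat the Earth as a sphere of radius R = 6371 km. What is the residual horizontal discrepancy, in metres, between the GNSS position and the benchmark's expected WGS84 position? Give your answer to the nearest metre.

Observed coordinate differences: Δφ = -0.00358°, Δλ = +0.00811°.
Converting to metres (1° lat = 111195 m, cos φ = 0.523501): observed ΔN = -398.1 m, observed ΔE = 472.1 m.
Subtracting the expected shift leaves a residual of -398.1 − (-433) = 34.9 m north and 472.1 − (450) = 22.1 m east.
Residual distance = √(34.9² + 22.1²) = 41.3 m.

41 m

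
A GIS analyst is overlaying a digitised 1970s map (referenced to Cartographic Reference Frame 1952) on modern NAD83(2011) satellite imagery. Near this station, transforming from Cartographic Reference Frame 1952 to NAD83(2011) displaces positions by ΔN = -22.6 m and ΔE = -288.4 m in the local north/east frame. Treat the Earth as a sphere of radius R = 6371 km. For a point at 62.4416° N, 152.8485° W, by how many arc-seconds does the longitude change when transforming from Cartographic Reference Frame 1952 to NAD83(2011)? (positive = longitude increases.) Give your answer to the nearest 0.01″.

Δλ = -20.18″

At latitude 62.4416°, cos φ = 0.462652.
One radian of longitude at latitude φ spans R cos φ, so Δλ = ΔE / (R cos φ) = -288.4 / (6371000 × 0.462652) = -9.7844e-05 rad = -20.182″.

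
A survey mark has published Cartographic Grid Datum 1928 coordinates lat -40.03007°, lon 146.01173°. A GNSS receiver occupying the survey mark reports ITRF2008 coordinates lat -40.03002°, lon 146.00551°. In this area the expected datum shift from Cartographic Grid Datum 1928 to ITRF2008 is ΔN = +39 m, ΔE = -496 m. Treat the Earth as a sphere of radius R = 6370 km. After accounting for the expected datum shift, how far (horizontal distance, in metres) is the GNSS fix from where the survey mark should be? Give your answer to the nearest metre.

47 m

Observed coordinate differences: Δφ = +0.00005°, Δλ = -0.00622°.
Converting to metres (1° lat = 111177 m, cos φ = 0.765707): observed ΔN = 5.6 m, observed ΔE = -529.5 m.
Subtracting the expected shift leaves a residual of 5.6 − (39) = -33.4 m north and -529.5 − (-496) = -33.5 m east.
Residual distance = √((-33.4)² + (-33.5)²) = 47.3 m.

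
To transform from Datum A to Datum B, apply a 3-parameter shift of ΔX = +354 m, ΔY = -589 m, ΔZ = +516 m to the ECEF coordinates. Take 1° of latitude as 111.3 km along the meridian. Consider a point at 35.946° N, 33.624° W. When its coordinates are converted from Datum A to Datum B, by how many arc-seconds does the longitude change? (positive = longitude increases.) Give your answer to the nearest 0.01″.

Δλ = -11.76″

sin φ = 0.587023, cos φ = 0.809571, sin λ = -0.553740, cos λ = 0.832689.
East component: ΔE = −sin λ·ΔX + cos λ·ΔY = −(-0.553740)(354) + (0.832689)(-589) = -294.43 m.
1° of latitude spans 111300 m; at latitude φ, 1° of longitude spans that × cos φ = 90105.2 m, so Δλ = -294.43 / 90105.2 × 3600 = -11.763″.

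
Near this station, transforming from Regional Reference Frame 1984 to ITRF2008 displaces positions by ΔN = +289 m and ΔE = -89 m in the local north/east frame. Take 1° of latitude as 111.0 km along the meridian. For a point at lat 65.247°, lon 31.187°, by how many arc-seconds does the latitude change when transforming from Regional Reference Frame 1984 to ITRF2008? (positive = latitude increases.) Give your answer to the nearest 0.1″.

1° of latitude = 111.0 km, so Δφ = 289.0 / 111000 = 0.0026036° = 9.373″.

Δφ = 9.4″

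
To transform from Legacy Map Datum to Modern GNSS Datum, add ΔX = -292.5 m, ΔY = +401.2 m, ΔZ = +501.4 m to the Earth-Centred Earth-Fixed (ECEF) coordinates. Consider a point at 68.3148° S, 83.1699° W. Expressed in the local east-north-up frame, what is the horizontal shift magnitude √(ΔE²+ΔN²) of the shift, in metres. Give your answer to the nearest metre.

At φ = -68.3148°, λ = -83.1699°: sin φ = -0.929228, cos φ = 0.369507, sin λ = -0.992903, cos λ = 0.118926.
ΔE = −sin λ·ΔX + cos λ·ΔY = −(-0.992903)·(-292.5) + (0.118926)·(401.2) = -242.71 m.
ΔN = −sin φ cos λ·ΔX − sin φ sin λ·ΔY + cos φ·ΔZ = −(-0.929228)(0.118926)(-292.5) − (-0.929228)(-0.992903)(401.2) + (0.369507)(501.4) = -217.21 m.
Horizontal magnitude = √(ΔE² + ΔN²) = √((-242.71)² + (-217.21)²) = 325.72 m.

326 m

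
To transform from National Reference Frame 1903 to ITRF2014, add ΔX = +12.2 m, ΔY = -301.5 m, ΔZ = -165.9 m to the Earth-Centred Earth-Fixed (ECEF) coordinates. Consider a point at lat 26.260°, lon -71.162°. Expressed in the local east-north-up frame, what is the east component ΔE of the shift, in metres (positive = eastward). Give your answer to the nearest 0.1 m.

ΔE = -85.8 m

The local east axis at (φ, λ) is (−sin λ, cos λ, 0), so ΔE = −sin(-71.162°)·12.2 + cos(-71.162°)·(-301.5) = -85.81 m.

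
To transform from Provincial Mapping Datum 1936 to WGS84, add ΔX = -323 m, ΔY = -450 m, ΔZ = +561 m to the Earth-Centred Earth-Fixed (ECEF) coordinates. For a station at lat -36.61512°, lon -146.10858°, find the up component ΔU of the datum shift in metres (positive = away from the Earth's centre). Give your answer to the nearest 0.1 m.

The local up (radial) axis is (cos φ cos λ, cos φ sin λ, sin φ), giving ΔU = 215.210 + 201.411 − 334.601 = 82.02 m.

ΔU = 82.0 m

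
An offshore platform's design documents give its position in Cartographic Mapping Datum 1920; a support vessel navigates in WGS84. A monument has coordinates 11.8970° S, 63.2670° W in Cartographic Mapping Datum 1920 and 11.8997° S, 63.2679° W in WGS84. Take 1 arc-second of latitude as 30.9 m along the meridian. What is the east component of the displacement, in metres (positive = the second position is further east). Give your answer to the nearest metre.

ΔE = -98 m

Δφ = -11.8997° − -11.8970° = -0.0027°; Δλ = -63.2679° − -63.2670° = -0.0009°.
1° of latitude = 3600 × 30.90 = 111240 m.
ΔN = Δφ × 111240 = -300.3 m; ΔE = Δλ × 111240 × cos(-11.8970°) = -0.0009 × 111240 × 0.978520 = -98.0 m.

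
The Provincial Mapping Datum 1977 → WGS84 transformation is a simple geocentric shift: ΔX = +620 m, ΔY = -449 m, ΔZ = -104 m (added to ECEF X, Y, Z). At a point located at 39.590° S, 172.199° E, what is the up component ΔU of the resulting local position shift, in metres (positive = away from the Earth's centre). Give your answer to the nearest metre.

ΔU = -454 m

At φ = -39.590°, λ = 172.199°: sin φ = -0.637290, cos φ = 0.770624, sin λ = 0.135733, cos λ = -0.990745.
ΔU = cos φ cos λ·ΔX + cos φ sin λ·ΔY + sin φ·ΔZ = (0.770624)(-0.990745)(620) + (0.770624)(0.135733)(-449) + (-0.637290)(-104) = -454.05 m.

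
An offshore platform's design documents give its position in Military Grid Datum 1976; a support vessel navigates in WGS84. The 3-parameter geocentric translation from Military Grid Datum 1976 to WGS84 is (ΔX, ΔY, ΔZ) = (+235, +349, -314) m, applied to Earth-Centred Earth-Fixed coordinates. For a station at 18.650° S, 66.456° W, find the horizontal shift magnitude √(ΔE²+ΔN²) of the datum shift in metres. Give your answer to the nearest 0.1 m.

The local east axis at (φ, λ) is (−sin λ, cos λ, 0), so ΔE = −sin(-66.456°)·235 + cos(-66.456°)·349 = 354.85 m.
The local north axis is (−sin φ cos λ, −sin φ sin λ, cos φ), giving ΔN = 30.019 − 102.315 − 297.512 = -369.81 m.
Horizontal magnitude = √(ΔE² + ΔN²) = √(354.85² + (-369.81)²) = 512.52 m.

512.5 m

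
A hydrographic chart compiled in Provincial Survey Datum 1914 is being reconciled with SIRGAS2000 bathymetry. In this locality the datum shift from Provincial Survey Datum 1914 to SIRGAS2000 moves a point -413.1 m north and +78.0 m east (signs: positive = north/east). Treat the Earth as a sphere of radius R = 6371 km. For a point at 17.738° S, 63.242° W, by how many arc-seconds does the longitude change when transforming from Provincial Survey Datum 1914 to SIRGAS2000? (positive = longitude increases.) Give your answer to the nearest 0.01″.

At latitude -17.738°, cos φ = 0.952460.
One radian of longitude at latitude φ spans R cos φ, so Δλ = ΔE / (R cos φ) = 78.0 / (6371000 × 0.952460) = 1.2854e-05 rad = 2.651″.

Δλ = 2.65″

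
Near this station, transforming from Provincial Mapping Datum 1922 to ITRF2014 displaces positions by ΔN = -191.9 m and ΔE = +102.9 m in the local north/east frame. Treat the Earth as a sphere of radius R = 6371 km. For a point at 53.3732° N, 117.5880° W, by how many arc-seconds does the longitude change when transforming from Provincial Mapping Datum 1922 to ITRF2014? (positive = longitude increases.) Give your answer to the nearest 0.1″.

Δλ = 5.6″

At latitude 53.3732°, cos φ = 0.596600.
One radian of longitude at latitude φ spans R cos φ, so Δλ = ΔE / (R cos φ) = 102.9 / (6371000 × 0.596600) = 2.7072e-05 rad = 5.584″.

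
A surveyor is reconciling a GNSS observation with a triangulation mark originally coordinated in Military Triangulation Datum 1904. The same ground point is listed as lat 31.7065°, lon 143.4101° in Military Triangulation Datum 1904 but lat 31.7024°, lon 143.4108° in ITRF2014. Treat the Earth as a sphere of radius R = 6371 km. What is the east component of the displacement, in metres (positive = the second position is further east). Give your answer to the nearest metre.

Δφ = 31.7024° − 31.7065° = -0.0041°; Δλ = 143.4108° − 143.4101° = +0.0007°.
1° along a meridian = πR/180 = 111195 m.
ΔN = Δφ × 111195 = -455.9 m; ΔE = Δλ × 111195 × cos(31.7065°) = +0.0007 × 111195 × 0.850751 = 66.2 m.

ΔE = 66 m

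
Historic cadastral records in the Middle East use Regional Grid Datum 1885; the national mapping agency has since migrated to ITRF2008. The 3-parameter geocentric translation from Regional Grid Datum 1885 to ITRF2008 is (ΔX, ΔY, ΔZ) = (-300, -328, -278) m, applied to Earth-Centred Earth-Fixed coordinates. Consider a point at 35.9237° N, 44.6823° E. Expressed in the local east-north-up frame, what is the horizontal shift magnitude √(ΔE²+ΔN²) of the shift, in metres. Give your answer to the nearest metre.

The local east axis at (φ, λ) is (−sin λ, cos λ, 0), so ΔE = −sin(44.6823°)·(-300) + cos(44.6823°)·(-328) = -22.26 m.
The local north axis is (−sin φ cos λ, −sin φ sin λ, cos φ), giving ΔN = 125.148 + 135.319 − 225.124 = 35.34 m.
Horizontal magnitude = √(ΔE² + ΔN²) = √((-22.26)² + 35.34²) = 41.77 m.

42 m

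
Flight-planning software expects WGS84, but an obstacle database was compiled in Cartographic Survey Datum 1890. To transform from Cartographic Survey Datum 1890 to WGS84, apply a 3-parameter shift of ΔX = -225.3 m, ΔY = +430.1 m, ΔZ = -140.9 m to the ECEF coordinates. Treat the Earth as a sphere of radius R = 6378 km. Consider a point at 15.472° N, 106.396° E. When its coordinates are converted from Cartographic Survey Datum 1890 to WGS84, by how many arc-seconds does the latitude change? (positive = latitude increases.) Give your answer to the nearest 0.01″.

sin φ = 0.266767, cos φ = 0.963761, sin λ = 0.959334, cos λ = -0.282274.
North component: ΔN = −sin φ cos λ·ΔX − sin φ sin λ·ΔY + cos φ·ΔZ = −(0.266767)(-0.282274)(-225.3) − (0.266767)(0.959334)(430.1) + (0.963761)(-140.9) = -262.83 m.
1° of latitude spans πR/180 = 111317 m, so Δφ = -262.83 / 111317 × 3600 = -8.500″.

Δφ = -8.50″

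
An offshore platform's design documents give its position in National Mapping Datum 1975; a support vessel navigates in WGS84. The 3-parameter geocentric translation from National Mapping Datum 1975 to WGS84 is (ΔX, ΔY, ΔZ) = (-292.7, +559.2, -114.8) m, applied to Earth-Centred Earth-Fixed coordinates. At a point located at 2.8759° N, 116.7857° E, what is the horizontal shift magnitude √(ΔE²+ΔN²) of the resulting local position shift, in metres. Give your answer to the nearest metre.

147 m

At φ = 2.8759°, λ = 116.7857°: sin φ = 0.050173, cos φ = 0.998741, sin λ = 0.892698, cos λ = -0.450655.
ΔE = −sin λ·ΔX + cos λ·ΔY = −(0.892698)·(-292.7) + (-0.450655)·(559.2) = 9.29 m.
ΔN = −sin φ cos λ·ΔX − sin φ sin λ·ΔY + cos φ·ΔZ = −(0.050173)(-0.450655)(-292.7) − (0.050173)(0.892698)(559.2) + (0.998741)(-114.8) = -146.32 m.
Horizontal magnitude = √(ΔE² + ΔN²) = √(9.29² + (-146.32)²) = 146.61 m.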